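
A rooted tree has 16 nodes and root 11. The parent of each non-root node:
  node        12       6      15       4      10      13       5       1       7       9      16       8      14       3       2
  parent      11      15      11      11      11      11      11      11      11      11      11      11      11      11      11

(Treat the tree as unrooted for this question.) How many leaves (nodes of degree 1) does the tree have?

14

Degree-1 nodes: 1, 2, 3, 4, 5, 6, 7, 8, 9, 10, 12, 13, 14, 16 — 14 of them.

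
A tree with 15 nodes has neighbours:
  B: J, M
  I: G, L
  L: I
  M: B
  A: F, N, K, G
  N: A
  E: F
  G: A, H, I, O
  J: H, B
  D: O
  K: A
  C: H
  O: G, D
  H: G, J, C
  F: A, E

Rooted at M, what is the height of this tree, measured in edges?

7

The longest root-to-leaf path is M-B-J-H-G-A-F-E (7 edges).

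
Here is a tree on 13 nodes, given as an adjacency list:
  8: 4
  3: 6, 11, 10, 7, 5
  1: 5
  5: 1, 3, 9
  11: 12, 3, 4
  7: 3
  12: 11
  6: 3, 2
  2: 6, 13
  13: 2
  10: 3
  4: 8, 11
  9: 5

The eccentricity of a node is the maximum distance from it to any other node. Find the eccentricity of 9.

5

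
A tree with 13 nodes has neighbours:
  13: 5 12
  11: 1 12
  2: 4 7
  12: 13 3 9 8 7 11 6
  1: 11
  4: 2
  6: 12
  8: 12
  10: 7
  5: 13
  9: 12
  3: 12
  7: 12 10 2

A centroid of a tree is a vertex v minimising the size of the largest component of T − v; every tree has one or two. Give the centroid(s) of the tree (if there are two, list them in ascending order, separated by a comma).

12

Removing 12 splits the tree into components of sizes 4, 2, 2, 1, 1, 1, 1; the largest is 4 ≤ ⌊13/2⌋ = 6.
Every other node leaves some component of size > 6, so the centroid is unique.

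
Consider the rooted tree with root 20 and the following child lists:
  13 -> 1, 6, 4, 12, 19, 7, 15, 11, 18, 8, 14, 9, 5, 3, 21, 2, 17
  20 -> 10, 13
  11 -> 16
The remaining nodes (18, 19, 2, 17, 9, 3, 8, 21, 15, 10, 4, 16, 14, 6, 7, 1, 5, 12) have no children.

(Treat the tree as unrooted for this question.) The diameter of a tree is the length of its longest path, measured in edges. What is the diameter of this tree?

BFS from 16 reaches 10 last, at distance 4; BFS from 10 confirms no node is farther.
Path: 16 - 11 - 13 - 20 - 10.

4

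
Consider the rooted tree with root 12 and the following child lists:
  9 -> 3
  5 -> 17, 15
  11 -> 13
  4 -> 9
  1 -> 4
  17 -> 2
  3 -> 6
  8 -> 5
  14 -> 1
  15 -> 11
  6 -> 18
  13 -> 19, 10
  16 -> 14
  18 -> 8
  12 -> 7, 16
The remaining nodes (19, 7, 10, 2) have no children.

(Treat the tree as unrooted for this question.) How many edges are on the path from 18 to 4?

Walking from 18: 18 – 6 – 3 – 9 – 4. Length 4.

4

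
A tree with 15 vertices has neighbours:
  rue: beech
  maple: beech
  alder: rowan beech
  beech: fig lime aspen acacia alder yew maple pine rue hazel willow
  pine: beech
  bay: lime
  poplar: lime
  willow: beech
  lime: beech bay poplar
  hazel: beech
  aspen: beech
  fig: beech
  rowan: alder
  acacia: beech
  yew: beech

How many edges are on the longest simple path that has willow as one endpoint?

3

A farthest node from willow is poplar (bay, rowan also at distance 3).
The path willow – beech – lime – poplar has 3 edges.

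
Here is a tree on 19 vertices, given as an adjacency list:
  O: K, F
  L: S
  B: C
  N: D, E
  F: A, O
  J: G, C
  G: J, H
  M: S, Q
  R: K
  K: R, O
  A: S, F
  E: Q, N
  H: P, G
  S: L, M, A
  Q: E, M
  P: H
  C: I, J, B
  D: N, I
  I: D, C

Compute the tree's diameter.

16

BFS from R reaches P last, at distance 16; BFS from P confirms no node is farther.
Path: R - K - O - F - A - S - M - Q - E - N - D - I - C - J - G - H - P.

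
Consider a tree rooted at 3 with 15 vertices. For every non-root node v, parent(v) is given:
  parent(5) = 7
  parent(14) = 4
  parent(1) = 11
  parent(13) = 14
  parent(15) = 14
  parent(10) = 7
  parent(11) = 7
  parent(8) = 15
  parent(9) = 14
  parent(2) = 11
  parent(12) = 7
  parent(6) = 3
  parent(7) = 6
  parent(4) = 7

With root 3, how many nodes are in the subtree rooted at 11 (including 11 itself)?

3

The subtree rooted at 11 contains: 11, 2, 1 — 3 nodes.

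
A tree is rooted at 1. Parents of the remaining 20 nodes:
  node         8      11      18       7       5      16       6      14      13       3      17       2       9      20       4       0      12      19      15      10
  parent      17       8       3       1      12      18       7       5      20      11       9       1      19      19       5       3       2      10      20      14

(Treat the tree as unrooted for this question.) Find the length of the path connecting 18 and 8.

3

Walking from 18: 18 – 3 – 11 – 8. Length 3.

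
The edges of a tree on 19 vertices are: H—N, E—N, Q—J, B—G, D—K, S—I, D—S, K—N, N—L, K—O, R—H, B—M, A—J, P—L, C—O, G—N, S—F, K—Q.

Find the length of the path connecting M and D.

M – B – G – N – K – D: 5 edges.

5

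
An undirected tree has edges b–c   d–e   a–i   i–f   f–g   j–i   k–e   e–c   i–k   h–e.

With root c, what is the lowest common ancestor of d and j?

e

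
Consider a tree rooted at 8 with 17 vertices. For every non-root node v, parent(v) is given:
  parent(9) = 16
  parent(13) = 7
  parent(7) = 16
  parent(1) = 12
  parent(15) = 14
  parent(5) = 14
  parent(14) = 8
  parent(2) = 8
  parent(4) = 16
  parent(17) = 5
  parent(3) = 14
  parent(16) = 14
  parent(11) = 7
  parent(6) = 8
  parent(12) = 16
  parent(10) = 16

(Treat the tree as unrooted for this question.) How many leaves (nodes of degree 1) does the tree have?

Degree-1 nodes: 1, 2, 3, 4, 6, 9, 10, 11, 13, 15, 17 — 11 of them.

11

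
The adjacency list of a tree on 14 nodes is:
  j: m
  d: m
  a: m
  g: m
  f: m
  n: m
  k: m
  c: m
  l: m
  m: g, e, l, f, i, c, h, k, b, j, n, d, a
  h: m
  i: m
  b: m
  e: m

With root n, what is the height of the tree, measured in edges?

2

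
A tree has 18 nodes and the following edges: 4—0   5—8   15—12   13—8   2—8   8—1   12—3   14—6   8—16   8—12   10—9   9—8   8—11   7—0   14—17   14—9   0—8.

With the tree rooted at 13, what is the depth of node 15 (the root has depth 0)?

3

Path from 13 to 15: 13 – 8 – 12 – 15, which has 3 edges.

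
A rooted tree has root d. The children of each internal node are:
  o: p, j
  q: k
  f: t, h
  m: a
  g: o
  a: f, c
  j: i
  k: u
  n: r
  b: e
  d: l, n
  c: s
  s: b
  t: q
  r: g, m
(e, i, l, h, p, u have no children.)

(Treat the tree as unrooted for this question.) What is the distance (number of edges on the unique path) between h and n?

5

Walking from h: h – f – a – m – r – n. Length 5.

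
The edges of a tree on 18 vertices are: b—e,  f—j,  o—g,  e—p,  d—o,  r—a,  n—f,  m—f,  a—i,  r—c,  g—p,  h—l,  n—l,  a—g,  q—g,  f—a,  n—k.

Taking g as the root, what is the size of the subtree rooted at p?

3

Descendants of p (including itself): p, e, b. That's 3.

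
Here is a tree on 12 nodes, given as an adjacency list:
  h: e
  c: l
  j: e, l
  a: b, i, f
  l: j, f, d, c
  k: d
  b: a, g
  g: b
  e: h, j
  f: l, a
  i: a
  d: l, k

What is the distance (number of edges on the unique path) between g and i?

3

The path is g–b–a–i, which has 3 edges.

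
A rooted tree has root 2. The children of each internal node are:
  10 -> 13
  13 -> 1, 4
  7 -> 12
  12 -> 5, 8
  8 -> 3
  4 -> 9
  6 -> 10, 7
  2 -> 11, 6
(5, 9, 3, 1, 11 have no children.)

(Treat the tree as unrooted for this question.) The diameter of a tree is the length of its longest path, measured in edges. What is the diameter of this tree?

BFS from 3 reaches 9 last, at distance 8; BFS from 9 confirms no node is farther.
Path: 3-8-12-7-6-10-13-4-9.

8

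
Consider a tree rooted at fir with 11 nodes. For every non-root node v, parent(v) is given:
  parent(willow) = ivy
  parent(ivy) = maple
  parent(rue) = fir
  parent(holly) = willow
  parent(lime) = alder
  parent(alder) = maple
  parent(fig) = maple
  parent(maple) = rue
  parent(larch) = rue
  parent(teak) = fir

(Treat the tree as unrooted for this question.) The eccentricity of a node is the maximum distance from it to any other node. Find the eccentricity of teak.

6

The node farthest from teak is holly, via teak – fir – rue – maple – ivy – willow – holly — 6 edges.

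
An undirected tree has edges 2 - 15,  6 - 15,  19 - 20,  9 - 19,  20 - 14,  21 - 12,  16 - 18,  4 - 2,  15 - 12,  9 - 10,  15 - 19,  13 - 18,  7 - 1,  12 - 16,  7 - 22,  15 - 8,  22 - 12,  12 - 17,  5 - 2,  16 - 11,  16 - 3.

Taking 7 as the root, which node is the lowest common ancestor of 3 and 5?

12

3's ancestor chain is 3, 16, 12, 22, 7 and 5's is 5, 2, 15, 12, 22, 7; they first meet at 12.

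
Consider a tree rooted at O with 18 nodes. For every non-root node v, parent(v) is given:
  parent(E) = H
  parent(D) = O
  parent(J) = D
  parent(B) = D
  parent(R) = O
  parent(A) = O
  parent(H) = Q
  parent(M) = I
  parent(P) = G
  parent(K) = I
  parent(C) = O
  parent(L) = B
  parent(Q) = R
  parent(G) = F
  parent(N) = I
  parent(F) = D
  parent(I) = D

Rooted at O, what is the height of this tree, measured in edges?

4

A deepest node is E, reached by O – R – Q – H – E.
That path has 4 edges, so the height is 4.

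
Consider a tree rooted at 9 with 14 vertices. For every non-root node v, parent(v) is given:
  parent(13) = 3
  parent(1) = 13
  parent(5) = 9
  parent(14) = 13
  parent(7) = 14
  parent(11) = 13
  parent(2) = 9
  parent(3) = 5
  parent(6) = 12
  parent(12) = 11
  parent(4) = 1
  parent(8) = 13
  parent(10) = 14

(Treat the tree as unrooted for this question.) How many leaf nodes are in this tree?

6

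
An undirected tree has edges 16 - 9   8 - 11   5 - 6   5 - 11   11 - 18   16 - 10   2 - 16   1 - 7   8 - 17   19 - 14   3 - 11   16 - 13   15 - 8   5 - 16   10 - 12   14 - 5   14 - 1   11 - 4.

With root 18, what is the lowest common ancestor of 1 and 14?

14

1's ancestor chain is 1, 14, 5, 11, 18 and 14's is 14, 5, 11, 18; they first meet at 14.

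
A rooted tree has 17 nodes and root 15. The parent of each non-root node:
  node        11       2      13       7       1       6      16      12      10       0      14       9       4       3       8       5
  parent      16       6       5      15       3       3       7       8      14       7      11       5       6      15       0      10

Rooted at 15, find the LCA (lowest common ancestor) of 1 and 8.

15

1's ancestor chain is 1, 3, 15 and 8's is 8, 0, 7, 15; they first meet at 15.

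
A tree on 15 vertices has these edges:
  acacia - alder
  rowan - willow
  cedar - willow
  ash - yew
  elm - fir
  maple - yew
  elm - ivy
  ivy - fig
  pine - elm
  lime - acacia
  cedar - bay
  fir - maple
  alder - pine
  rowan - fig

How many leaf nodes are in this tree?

3

Exactly 3 nodes have a single neighbour: ash, bay, lime.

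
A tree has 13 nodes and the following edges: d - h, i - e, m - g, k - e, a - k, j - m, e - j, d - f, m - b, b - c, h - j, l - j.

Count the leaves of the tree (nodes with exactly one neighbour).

6

Degree-1 nodes: a, c, f, g, i, l — 6 of them.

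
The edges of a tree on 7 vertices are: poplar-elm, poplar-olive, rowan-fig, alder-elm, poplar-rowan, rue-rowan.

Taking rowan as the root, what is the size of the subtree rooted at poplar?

4

poplar's subtree: {poplar, elm, olive, alder}, size 4.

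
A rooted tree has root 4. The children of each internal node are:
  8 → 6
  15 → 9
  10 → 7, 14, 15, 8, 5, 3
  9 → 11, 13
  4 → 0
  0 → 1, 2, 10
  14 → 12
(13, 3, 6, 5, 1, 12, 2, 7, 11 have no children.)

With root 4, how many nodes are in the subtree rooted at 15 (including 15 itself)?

4

15's subtree: {15, 9, 11, 13}, size 4.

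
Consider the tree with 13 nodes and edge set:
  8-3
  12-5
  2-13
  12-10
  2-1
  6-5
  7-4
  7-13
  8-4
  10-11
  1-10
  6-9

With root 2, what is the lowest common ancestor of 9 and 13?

Ancestors of 9 (toward the root): 9, 6, 5, 12, 10, 1, 2.
Ancestors of 13: 13, 2.
The deepest node appearing in both lists is 2.

2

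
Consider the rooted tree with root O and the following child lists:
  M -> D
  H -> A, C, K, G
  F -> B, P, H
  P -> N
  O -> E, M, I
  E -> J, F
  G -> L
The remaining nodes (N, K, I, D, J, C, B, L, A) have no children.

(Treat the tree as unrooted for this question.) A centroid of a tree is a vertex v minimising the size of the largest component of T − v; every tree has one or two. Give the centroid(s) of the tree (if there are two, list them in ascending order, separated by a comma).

F

Delete F: the remaining components have sizes 6, 6, 2, 1. Max 6 ≤ 8, so F is a centroid.
No neighbour of F does as well, so F is the unique centroid.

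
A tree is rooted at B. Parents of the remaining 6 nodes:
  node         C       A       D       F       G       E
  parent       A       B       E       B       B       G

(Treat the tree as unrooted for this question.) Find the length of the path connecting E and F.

3

Walking from E: E - G - B - F. Length 3.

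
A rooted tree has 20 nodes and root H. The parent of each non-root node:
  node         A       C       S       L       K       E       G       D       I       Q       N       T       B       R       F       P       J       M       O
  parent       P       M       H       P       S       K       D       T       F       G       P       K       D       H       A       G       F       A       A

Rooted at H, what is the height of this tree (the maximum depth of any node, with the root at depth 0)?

9

The longest root-to-leaf path is H → S → K → T → D → G → P → A → F → J (9 edges).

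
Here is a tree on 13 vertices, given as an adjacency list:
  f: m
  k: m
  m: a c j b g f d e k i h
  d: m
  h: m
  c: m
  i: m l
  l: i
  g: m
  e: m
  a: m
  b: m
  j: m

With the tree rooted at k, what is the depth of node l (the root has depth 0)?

3

Climbing from l to the root: l – i – m – k. That's 3 steps.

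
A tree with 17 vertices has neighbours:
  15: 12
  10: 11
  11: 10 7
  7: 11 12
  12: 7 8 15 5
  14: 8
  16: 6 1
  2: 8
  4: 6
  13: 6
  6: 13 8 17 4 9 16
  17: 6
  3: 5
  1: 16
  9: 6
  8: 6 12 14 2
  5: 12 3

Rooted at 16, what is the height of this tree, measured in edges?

6

The longest root-to-leaf path is 16 → 6 → 8 → 12 → 7 → 11 → 10 (6 edges).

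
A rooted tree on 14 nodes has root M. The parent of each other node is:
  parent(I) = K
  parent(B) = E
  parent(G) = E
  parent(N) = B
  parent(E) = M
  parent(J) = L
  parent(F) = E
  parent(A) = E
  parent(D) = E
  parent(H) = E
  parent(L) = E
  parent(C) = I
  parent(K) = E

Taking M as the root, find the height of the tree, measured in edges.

C sits deepest: M-E-K-I-C — 4 edges from the root.

4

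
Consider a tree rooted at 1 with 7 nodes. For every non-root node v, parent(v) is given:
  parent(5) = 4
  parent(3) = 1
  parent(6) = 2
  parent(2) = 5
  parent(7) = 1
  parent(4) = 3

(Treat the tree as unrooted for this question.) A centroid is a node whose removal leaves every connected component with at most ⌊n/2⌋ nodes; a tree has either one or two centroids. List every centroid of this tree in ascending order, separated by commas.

Removing 4 splits the tree into components of sizes 3, 3; the largest is 3 ≤ ⌊7/2⌋ = 3.
Every other node leaves some component of size > 3, so the centroid is unique.

4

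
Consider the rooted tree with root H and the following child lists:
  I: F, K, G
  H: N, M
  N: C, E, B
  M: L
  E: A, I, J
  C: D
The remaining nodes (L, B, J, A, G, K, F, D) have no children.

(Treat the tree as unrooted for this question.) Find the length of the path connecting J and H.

Walking from J: J–E–N–H. Length 3.

3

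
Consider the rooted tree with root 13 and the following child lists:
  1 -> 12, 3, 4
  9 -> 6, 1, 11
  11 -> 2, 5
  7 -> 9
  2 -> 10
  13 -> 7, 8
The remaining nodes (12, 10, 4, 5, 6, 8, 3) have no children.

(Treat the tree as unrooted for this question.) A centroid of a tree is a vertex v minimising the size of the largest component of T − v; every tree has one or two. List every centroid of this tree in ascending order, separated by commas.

9

Removing 9 splits the tree into components of sizes 4, 4, 3, 1; the largest is 4 ≤ ⌊13/2⌋ = 6.
No neighbour of 9 does as well, so 9 is the unique centroid.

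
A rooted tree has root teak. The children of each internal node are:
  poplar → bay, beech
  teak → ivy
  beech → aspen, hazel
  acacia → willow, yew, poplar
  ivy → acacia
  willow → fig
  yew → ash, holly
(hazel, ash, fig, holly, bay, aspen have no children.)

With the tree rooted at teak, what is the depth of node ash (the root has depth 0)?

4

Path from teak to ash: teak – ivy – acacia – yew – ash, which has 4 edges.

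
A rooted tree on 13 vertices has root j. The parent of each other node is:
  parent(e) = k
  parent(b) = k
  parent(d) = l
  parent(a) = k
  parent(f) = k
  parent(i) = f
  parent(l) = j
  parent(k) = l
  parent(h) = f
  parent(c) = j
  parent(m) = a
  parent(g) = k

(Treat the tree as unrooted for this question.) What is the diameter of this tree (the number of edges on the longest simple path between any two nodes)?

A longest path is c – j – l – k – f – i, with 5 edges.

5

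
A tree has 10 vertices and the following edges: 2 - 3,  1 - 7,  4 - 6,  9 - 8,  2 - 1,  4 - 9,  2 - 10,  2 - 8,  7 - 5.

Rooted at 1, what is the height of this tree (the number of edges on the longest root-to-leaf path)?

6 sits deepest: 1-2-8-9-4-6 — 5 edges from the root.

5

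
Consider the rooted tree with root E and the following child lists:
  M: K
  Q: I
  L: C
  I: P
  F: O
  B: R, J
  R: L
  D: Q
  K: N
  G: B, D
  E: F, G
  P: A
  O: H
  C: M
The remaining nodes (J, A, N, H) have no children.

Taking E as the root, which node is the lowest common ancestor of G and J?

G's ancestor chain is G, E and J's is J, B, G, E; they first meet at G.

G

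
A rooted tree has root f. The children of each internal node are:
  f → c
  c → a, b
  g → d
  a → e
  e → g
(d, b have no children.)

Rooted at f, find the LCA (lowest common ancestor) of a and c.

c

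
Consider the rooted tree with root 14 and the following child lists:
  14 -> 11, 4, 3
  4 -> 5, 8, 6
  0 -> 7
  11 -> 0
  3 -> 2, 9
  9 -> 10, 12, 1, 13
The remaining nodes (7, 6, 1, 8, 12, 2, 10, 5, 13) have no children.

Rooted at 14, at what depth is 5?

2

Climbing from 5 to the root: 5 – 4 – 14. That's 2 steps.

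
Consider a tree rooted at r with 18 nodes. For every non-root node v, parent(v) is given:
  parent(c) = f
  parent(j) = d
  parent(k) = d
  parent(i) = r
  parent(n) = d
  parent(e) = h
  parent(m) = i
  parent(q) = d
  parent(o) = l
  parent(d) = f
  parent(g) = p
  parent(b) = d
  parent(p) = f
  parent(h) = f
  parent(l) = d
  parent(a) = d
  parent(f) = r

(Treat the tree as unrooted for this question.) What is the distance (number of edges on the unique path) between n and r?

3

Walking from n: n - d - f - r. Length 3.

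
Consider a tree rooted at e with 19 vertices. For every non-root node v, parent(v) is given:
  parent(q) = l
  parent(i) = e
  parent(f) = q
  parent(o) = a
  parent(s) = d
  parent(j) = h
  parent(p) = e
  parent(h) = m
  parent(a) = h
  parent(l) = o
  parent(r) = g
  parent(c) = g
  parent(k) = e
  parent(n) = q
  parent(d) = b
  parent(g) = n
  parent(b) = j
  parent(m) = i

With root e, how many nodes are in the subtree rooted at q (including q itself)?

6

q's subtree: {q, n, f, g, c, r}, size 6.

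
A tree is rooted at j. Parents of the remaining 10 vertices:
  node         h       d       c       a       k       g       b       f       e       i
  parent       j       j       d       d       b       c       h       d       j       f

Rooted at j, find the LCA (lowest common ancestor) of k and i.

k's ancestor chain is k, b, h, j and i's is i, f, d, j; they first meet at j.

j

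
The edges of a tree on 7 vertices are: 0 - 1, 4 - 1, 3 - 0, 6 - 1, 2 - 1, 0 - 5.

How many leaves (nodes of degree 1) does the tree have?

5

Degree-1 nodes: 2, 3, 4, 5, 6 — 5 of them.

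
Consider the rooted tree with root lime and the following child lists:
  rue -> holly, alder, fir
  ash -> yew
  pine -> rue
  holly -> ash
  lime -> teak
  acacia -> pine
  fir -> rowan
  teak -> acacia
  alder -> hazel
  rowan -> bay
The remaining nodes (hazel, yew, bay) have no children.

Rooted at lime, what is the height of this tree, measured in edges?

The longest root-to-leaf path is lime–teak–acacia–pine–rue–holly–ash–yew (7 edges).

7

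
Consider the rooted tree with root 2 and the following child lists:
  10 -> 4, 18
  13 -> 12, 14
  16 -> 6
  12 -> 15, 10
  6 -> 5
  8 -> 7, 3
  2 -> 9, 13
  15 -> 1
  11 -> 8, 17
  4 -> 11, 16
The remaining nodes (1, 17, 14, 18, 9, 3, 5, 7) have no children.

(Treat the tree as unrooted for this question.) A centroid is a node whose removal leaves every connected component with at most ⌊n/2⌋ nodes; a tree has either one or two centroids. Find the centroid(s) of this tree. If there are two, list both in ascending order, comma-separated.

4, 10

If 10 is removed the pieces have sizes 9, 7, 1, all ≤ ⌊18/2⌋ = 9.
Its neighbour 4 also leaves a largest component of size 9, so both are centroids.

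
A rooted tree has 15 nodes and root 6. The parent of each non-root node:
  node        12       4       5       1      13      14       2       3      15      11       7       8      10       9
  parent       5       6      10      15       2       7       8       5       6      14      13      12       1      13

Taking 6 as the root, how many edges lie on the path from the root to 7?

9

6 – 15 – 1 – 10 – 5 – 12 – 8 – 2 – 13 – 7 — 9 edges.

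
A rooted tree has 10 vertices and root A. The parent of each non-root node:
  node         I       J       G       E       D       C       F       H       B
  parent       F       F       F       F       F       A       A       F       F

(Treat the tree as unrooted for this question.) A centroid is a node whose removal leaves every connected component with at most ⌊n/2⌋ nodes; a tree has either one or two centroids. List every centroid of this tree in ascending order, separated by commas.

F

Delete F: the remaining components have sizes 2, 1, 1, 1, 1, 1, 1, 1. Max 2 ≤ 5, so F is a centroid.
Every other node leaves some component of size > 5, so the centroid is unique.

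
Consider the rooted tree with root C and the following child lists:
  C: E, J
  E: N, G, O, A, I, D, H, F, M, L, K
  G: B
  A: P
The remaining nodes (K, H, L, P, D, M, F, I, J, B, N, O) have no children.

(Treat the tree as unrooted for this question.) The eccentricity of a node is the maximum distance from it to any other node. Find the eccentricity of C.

The node farthest from C is P (B also at distance 3), via C – E – A – P — 3 edges.

3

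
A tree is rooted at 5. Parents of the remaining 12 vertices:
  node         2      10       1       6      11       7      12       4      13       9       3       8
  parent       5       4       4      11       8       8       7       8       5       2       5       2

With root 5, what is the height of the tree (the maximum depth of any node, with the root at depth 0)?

A deepest node is 1, reached by 5–2–8–4–1.
That path has 4 edges, so the height is 4.

4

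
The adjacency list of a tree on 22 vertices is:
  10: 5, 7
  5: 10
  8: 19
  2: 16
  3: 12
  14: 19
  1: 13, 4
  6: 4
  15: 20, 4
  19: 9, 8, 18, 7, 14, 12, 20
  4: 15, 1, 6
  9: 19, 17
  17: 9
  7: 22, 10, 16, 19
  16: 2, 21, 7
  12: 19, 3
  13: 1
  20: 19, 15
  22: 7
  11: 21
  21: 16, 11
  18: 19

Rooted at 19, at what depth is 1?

4

Climbing from 1 to the root: 1–4–15–20–19. That's 4 steps.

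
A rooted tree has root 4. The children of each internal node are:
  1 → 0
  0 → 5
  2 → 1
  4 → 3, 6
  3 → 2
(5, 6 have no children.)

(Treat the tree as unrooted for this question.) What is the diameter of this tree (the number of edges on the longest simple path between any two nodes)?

6

A longest path is 6-4-3-2-1-0-5, with 6 edges.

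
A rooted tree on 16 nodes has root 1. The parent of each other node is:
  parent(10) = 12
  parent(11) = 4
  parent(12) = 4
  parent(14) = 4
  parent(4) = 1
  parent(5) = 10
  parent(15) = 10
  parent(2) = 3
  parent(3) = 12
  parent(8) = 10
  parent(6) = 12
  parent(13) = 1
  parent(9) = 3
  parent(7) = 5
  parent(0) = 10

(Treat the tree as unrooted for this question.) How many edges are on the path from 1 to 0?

4

Walking from 1: 1 – 4 – 12 – 10 – 0. Length 4.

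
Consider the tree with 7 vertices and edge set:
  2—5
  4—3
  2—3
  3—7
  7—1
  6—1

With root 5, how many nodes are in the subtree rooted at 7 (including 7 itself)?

7's subtree: {7, 1, 6}, size 3.

3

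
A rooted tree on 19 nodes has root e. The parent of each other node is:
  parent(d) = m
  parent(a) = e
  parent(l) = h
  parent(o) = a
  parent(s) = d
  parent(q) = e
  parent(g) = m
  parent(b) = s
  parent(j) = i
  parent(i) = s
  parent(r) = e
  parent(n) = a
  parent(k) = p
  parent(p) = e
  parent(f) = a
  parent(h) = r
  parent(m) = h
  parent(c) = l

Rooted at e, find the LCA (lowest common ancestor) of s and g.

m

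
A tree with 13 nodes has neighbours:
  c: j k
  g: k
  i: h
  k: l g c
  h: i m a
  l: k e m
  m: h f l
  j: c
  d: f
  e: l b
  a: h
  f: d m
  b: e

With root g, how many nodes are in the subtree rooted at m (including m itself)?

6

m's subtree: {m, h, f, a, i, d}, size 6.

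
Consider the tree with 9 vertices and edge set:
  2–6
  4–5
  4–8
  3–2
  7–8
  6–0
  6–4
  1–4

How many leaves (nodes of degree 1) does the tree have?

5

Exactly 5 nodes have a single neighbour: 0, 1, 3, 5, 7.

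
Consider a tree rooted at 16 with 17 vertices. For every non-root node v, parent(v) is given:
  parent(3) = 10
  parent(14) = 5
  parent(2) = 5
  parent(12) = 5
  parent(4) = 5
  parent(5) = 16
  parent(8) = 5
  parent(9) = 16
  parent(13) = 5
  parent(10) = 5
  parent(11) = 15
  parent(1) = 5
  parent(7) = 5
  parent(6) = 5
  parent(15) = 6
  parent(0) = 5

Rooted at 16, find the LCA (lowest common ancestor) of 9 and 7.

16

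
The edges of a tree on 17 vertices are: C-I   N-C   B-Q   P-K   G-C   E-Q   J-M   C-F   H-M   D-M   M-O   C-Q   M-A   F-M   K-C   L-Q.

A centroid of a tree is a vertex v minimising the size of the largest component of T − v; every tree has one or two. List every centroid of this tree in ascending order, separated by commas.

If C is removed the pieces have sizes 7, 4, 2, 1, 1, 1, all ≤ ⌊17/2⌋ = 8.
No neighbour of C does as well, so C is the unique centroid.

C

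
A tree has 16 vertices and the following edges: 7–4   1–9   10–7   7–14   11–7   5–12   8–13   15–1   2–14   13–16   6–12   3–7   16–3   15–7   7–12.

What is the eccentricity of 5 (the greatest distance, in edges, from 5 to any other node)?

The node farthest from 5 is 8, via 5 – 12 – 7 – 3 – 16 – 13 – 8 — 6 edges.

6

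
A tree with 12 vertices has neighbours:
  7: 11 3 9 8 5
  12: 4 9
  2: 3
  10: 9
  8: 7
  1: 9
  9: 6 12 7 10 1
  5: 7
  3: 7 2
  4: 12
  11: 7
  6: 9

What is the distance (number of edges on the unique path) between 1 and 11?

3

1 - 9 - 7 - 11: 3 edges.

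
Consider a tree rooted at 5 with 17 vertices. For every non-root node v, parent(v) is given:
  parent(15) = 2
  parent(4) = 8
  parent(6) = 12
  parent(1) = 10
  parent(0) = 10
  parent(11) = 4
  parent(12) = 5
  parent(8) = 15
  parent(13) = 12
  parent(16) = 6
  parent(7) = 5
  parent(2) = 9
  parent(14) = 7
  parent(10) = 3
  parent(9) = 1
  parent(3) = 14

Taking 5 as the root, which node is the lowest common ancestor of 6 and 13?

12

6's ancestor chain is 6, 12, 5 and 13's is 13, 12, 5; they first meet at 12.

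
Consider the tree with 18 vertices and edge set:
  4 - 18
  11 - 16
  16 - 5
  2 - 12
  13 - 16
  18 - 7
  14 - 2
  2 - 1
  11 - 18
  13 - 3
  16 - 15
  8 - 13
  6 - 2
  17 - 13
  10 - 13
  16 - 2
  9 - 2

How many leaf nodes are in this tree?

13

Exactly 13 nodes have a single neighbour: 1, 3, 4, 5, 6, 7, 8, 9, 10, 12, 14, 15, 17.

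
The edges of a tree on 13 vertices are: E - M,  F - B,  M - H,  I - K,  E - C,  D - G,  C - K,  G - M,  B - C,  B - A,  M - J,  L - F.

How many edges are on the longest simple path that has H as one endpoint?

Distances from H peak at 6, attained at L.
H–M–E–C–B–F–L

6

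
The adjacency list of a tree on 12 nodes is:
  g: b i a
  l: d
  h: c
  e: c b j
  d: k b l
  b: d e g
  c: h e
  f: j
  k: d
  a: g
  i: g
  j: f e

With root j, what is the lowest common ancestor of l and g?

Path l→root: l d b e j; path g→root: g b e j.
First common node: b.

b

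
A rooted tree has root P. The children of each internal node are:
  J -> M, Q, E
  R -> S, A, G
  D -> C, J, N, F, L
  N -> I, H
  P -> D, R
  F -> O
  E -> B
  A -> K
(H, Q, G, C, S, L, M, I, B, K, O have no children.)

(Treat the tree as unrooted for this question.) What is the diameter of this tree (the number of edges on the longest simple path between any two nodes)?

7

A longest path is K-A-R-P-D-J-E-B, with 7 edges.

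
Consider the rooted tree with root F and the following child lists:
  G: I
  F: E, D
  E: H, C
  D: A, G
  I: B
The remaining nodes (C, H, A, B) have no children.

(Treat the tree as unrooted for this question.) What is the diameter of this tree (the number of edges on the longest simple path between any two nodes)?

BFS from B reaches H last, at distance 6; BFS from H confirms no node is farther.
Path: B–I–G–D–F–E–H.

6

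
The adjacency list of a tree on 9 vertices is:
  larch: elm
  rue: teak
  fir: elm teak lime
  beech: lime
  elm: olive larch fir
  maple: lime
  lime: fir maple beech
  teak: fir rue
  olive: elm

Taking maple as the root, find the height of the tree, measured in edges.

The longest root-to-leaf path is maple – lime – fir – elm – olive (4 edges).

4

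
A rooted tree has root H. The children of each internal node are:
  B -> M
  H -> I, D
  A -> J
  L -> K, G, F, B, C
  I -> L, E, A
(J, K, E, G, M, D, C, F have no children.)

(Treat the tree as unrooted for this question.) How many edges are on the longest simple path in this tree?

5

BFS from M reaches J last, at distance 5; BFS from J confirms no node is farther.
Path: M–B–L–I–A–J.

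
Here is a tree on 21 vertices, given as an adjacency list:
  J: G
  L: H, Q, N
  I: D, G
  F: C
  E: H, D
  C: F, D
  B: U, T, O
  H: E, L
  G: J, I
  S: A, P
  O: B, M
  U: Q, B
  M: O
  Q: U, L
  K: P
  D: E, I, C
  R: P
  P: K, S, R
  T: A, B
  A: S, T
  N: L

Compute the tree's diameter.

14

Starting from J, a farthest node is R at distance 14.
One longest path: J-G-I-D-E-H-L-Q-U-B-T-A-S-P-R.
So the diameter is 14.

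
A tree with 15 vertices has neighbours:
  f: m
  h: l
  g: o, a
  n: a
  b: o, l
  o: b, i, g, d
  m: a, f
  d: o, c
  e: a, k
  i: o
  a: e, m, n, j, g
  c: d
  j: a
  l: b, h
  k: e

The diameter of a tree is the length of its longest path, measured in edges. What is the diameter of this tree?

Starting from f, a farthest node is h at distance 7.
One longest path: f–m–a–g–o–b–l–h.
So the diameter is 7.

7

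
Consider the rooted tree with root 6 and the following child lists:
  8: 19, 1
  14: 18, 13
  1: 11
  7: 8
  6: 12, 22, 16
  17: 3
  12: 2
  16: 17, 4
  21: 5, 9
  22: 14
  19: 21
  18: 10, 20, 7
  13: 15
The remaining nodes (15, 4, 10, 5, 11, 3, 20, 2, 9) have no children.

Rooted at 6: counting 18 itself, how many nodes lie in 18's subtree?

11

18's subtree: {18, 7, 10, 20, 8, 19, 1, 21, 11, 5, 9}, size 11.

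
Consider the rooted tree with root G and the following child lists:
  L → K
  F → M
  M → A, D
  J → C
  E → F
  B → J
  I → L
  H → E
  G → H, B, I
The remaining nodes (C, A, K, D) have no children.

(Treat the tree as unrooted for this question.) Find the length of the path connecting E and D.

3

Walking from E: E–F–M–D. Length 3.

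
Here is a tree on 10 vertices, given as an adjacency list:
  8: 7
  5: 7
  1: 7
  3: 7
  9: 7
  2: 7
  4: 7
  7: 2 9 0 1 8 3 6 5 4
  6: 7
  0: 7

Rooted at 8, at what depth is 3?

2

Climbing from 3 to the root: 3 – 7 – 8. That's 2 steps.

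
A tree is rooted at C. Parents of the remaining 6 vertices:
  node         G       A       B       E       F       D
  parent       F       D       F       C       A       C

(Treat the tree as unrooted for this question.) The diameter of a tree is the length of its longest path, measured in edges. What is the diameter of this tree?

A longest path is E - C - D - A - F - B, with 5 edges.

5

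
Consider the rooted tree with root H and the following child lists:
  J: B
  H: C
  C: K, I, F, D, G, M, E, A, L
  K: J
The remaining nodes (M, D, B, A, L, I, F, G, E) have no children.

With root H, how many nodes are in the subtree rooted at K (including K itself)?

3

K's subtree: {K, J, B}, size 3.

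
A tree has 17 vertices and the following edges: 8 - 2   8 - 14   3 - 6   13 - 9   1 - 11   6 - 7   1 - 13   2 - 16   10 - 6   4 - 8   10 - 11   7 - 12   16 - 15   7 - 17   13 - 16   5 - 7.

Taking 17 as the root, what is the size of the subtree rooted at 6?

6's subtree: {6, 10, 3, 11, 1, 13, 9, 16, 15, 2, 8, 14, 4}, size 13.

13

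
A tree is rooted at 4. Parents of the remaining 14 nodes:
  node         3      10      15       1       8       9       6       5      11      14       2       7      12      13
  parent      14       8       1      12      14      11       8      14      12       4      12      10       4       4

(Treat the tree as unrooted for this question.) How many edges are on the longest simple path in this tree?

7

A longest path is 9 - 11 - 12 - 4 - 14 - 8 - 10 - 7, with 7 edges.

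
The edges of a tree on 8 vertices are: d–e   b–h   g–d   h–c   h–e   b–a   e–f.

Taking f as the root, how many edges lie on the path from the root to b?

3

Path from f to b: f → e → h → b, which has 3 edges.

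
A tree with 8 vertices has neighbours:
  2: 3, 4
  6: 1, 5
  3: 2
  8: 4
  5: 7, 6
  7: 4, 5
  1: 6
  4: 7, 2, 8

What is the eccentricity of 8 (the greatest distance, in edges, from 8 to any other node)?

A farthest node from 8 is 1.
The path 8 – 4 – 7 – 5 – 6 – 1 has 5 edges.

5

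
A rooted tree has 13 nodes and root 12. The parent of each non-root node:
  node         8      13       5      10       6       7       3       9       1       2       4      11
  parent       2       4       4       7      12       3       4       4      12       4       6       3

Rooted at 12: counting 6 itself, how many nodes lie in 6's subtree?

The subtree rooted at 6 contains: 6, 4, 2, 3, 5, 9, 13, 8, 7, 11, 10 — 11 nodes.

11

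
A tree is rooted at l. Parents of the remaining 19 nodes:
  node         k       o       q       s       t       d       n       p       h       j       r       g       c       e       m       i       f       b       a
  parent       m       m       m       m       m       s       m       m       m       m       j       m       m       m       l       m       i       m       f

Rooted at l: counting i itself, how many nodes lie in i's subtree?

3

Descendants of i (including itself): i, f, a. That's 3.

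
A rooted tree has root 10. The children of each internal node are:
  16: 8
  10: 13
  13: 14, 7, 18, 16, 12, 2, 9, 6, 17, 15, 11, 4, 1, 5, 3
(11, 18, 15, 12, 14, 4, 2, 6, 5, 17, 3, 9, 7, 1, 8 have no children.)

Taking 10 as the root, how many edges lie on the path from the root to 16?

2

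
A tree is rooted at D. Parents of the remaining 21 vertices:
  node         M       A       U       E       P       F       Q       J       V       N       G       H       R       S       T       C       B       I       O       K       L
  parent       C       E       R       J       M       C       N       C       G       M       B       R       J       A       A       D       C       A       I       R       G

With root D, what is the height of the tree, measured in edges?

6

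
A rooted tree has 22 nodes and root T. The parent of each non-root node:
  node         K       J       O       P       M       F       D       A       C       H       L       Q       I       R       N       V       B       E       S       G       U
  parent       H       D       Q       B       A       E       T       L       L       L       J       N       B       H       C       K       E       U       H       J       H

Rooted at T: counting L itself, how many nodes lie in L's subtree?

18

Descendants of L (including itself): L, H, C, A, U, K, S, R, N, M, E, V, Q, B, F, O, P, I. That's 18.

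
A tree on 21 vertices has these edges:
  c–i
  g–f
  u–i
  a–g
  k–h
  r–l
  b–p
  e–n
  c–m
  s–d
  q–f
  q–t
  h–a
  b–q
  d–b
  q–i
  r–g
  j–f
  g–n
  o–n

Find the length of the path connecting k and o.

The path is k – h – a – g – n – o, which has 5 edges.

5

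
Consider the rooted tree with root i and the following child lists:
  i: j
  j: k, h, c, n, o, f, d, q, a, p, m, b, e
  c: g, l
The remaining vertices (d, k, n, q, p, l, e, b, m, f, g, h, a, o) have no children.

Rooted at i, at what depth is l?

Climbing from l to the root: l → c → j → i. That's 3 steps.

3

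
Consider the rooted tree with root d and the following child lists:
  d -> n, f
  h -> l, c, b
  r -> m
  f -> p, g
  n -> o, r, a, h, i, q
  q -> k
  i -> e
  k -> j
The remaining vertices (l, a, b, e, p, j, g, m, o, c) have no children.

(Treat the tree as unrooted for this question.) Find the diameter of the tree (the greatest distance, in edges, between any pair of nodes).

6

A longest path is j–k–q–n–d–f–p, with 6 edges.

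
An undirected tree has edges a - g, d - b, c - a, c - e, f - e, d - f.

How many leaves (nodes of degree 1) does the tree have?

Degree-1 nodes: b, g — 2 of them.

2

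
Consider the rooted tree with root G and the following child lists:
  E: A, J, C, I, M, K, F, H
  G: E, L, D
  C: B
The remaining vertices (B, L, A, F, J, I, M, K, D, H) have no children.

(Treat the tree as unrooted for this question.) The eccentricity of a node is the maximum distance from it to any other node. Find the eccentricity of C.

A farthest node from C is D (L also at distance 3).
The path C – E – G – D has 3 edges.

3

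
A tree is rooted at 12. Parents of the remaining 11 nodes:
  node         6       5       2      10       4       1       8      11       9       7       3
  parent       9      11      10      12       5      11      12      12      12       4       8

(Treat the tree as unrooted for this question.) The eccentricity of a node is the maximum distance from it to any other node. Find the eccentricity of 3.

6

A farthest node from 3 is 7.
The path 3 – 8 – 12 – 11 – 5 – 4 – 7 has 6 edges.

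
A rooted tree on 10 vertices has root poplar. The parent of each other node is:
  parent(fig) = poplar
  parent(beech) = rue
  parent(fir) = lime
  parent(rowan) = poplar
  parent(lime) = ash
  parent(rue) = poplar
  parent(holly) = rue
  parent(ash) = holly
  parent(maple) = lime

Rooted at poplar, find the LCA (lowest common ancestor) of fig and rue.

Path fig→root: fig poplar; path rue→root: rue poplar.
First common node: poplar.

poplar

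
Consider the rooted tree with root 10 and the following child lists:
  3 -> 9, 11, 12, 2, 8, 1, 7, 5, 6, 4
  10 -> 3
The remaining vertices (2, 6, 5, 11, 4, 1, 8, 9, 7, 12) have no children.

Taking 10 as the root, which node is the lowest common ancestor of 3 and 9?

3's ancestor chain is 3, 10 and 9's is 9, 3, 10; they first meet at 3.

3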